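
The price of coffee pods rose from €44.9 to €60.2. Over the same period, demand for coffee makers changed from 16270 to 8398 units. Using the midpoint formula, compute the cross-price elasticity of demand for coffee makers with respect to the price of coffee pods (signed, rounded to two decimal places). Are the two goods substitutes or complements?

%ΔQ_{coffee makers} = (8398 − 16270)/avg = -7872/12334 = -0.638235…
%ΔP_{coffee pods} = (60.2 − 44.9)/avg = 15.3/52.55 = 0.291151…
E_cross = (-7872/12334) / (15.3/52.55) = -2.1921…
E_cross < 0 ⇒ the goods are complements.

-2.19; complements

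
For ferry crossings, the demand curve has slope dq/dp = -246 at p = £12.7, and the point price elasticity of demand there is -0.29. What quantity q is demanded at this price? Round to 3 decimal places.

Ed = (dq/dp)·(p/q) ⇒ q = (dq/dp)·p/Ed = (-246)·12.7/(-0.29) = 10773.10344…

10773.103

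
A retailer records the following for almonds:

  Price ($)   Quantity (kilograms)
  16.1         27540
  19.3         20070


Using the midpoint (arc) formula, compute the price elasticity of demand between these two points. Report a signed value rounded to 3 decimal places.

%ΔQ = (20070 − 27540) / [(27540 + 20070)/2] = -7470/23805 = -0.313799…
%ΔP = (19.3 − 16.1) / [(16.1 + 19.3)/2] = 3.2/17.7 = 0.180790…
Arc Ed = %ΔQ / %ΔP = (-7470/23805) / (3.2/17.7) = -1.73570…

-1.736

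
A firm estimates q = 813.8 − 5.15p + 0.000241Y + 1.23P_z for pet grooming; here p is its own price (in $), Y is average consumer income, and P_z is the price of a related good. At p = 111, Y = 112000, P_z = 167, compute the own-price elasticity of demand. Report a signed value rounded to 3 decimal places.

At the given values, q = 813.8 − 5.15(111) + 0.000241(112000) + 1.23(167) = 474.552.
∂q/∂p = −5.15.
E = (-5.15) × (111/474.552) = -1.20460…

-1.205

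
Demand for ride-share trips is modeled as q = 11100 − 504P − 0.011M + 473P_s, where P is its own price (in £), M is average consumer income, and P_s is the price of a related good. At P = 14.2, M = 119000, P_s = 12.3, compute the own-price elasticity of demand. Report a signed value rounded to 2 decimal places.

-0.85

At the given values, q = 11100 − 504(14.2) − 0.011(119000) + 473(12.3) = 8452.1.
∂q/∂P = −504.
E = (-504) × (14.2/8452.1) = -0.8467…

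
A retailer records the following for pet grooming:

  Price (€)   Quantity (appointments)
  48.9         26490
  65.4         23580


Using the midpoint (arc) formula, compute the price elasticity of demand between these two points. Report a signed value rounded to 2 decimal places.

-0.40

%ΔQ = (23580 − 26490) / [(26490 + 23580)/2] = -2910/25035 = -0.116237…
%ΔP = (65.4 − 48.9) / [(48.9 + 65.4)/2] = 16.5/57.15 = 0.288713…
Arc Ed = %ΔQ / %ΔP = (-2910/25035) / (16.5/57.15) = -0.4026…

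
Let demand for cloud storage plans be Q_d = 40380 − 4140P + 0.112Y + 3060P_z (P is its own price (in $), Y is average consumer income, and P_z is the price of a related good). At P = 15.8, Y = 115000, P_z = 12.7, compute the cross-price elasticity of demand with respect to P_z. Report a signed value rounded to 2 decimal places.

1.45

At the given values, Q_d = 40380 − 4140(15.8) + 0.112(115000) + 3060(12.7) = 26710.
∂Q_d/∂P_z = 3060.
E = (3060) × (12.7/26710) = 1.4549…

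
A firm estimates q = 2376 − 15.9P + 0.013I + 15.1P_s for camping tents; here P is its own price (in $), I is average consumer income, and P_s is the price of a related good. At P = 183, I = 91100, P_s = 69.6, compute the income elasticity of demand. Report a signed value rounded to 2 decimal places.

At the given values, q = 2376 − 15.9(183) + 0.013(91100) + 15.1(69.6) = 1701.56.
∂q/∂I = 0.013.
E = (0.013) × (91100/1701.56) = 0.6960…

0.70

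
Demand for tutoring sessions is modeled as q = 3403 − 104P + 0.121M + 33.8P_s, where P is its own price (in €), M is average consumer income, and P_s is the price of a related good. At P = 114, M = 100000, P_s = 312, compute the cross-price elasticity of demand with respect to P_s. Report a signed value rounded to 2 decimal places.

At the given values, q = 3403 − 104(114) + 0.121(100000) + 33.8(312) = 14192.6.
∂q/∂P_s = 33.8.
E = (33.8) × (312/14192.6) = 0.7430…

0.74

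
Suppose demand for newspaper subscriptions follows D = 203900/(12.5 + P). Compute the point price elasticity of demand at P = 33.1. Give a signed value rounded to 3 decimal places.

-0.726

dD/dP = −203900/(12.5 + P)² = -98.059. At P = 33.1, D = 4471.49.
Ed = (dD/dP)·(P/D) = (-98.059) × (33.1/4471.49) = -0.72587…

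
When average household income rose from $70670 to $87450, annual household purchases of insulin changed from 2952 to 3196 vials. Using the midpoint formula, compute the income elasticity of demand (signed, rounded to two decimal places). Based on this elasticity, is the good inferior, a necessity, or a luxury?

%ΔQ = (3196 − 2952)/[( 2952 + 3196)/2] = 244/3074 = 0.079375…
%ΔIncome = (87450 − 70670)/[( 70670 + 87450)/2] = 16780/79060 = 0.212243…
E_income = (244/3074) / (16780/79060) = 0.3739…
0 < E_income < 1 ⇒ normal good, necessity.

0.37; necessity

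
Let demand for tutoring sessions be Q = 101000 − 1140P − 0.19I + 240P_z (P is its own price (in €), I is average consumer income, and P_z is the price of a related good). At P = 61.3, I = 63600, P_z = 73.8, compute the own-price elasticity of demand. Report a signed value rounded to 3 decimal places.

At the given values, Q = 101000 − 1140(61.3) − 0.19(63600) + 240(73.8) = 36746.
∂Q/∂P = −1140.
E = (-1140) × (61.3/36746) = -1.90175…

-1.902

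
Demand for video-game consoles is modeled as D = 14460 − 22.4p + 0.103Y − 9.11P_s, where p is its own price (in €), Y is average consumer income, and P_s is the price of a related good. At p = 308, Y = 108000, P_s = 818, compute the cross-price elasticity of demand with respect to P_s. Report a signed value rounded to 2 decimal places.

At the given values, D = 14460 − 22.4(308) + 0.103(108000) − 9.11(818) = 11232.82.
∂D/∂P_s = -9.11.
E = (-9.11) × (818/11232.82) = -0.6634…

-0.66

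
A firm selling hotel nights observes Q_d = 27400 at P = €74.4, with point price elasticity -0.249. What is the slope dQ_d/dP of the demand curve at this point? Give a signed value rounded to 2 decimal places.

-91.70

Ed = (dQ_d/dP)·(P/Q_d) ⇒ dQ_d/dP = Ed·Q_d/P = (-0.249)·27400/74.4 = -91.7016…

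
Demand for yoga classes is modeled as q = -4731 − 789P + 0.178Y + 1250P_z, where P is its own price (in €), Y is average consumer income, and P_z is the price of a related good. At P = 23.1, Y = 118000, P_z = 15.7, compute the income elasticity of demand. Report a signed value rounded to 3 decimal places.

1.189

At the given values, q = -4731 − 789(23.1) + 0.178(118000) + 1250(15.7) = 17672.1.
∂q/∂Y = 0.178.
E = (0.178) × (118000/17672.1) = 1.18854…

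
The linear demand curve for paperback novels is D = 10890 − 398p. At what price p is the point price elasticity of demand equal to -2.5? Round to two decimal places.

Ed = −398p/(10890 − 398p). Set this equal to -2.5:
398p = 2.5·(10890 − 398p) ⇒ 398p(1 + 2.5) = 2.5·10890
p = 2.5·10890 / (398·3.5) = 19.5441…

19.54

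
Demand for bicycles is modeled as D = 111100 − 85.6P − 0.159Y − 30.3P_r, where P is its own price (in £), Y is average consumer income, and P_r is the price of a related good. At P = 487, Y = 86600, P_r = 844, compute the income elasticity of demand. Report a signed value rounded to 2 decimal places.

At the given values, D = 111100 − 85.6(487) − 0.159(86600) − 30.3(844) = 30070.2.
∂D/∂Y = -0.159.
E = (-0.159) × (86600/30070.2) = -0.4579…

-0.46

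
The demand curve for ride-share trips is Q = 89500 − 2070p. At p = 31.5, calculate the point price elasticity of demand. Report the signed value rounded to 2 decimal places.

dQ/dp = −2070. At p = 31.5, Q = 89500 − 2070(31.5) = 24295.
Ed = (dQ/dp)·(p/Q) = −2070 × (31.5/24295) = -2.6838…

-2.68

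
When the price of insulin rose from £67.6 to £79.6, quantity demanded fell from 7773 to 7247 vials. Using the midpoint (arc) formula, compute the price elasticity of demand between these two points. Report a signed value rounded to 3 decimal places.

-0.430

%ΔQ = (7247 − 7773) / [(7773 + 7247)/2] = -526/7510 = -0.070039…
%ΔP = (79.6 − 67.6) / [(67.6 + 79.6)/2] = 12/73.6 = 0.163043…
Arc Ed = %ΔQ / %ΔP = (-526/7510) / (12/73.6) = -0.42957…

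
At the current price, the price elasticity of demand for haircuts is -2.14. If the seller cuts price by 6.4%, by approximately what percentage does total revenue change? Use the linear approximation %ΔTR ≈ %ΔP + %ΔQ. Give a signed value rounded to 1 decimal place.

+7.3%

%ΔQ ≈ Ed × %ΔP = (-2.14) × (-6.4%) = +13.6960%
%ΔTR ≈ %ΔP + %ΔQ = (-6.4%) + (+13.6960%) = +7.2960%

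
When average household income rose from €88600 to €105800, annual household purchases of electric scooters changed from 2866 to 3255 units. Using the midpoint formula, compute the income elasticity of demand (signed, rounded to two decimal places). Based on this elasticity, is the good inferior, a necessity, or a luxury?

%ΔQ = (3255 − 2866)/[( 2866 + 3255)/2] = 389/3060.5 = 0.127103…
%ΔIncome = (105800 − 88600)/[( 88600 + 105800)/2] = 17200/97200 = 0.176954…
E_income = (389/3060.5) / (17200/97200) = 0.7182…
0 < E_income < 1 ⇒ normal good, necessity.

0.72; necessity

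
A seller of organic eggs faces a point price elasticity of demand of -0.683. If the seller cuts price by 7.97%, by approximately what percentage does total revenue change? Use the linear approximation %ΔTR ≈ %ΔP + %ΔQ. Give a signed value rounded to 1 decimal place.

-2.5%

%ΔQ ≈ Ed × %ΔP = (-0.683) × (-7.97%) = +5.4435%
%ΔTR ≈ %ΔP + %ΔQ = (-7.97%) + (+5.4435%) = -2.5265%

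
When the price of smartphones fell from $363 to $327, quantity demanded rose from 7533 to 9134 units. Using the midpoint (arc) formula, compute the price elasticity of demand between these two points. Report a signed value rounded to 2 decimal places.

-1.84

%ΔQ = (9134 − 7533) / [(7533 + 9134)/2] = 1601/8333.5 = 0.192116…
%ΔP = (327 − 363) / [(363 + 327)/2] = -36/345 = -0.104347…
Arc Ed = %ΔQ / %ΔP = (1601/8333.5) / (-36/345) = -1.8411…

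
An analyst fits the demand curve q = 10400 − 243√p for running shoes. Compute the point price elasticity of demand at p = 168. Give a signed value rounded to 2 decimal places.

dq/dp = −243/(2√p) = -9.37393. At p = 168, q = 7250.36.
Ed = (dq/dp)·(p/q) = (-9.37393) × (168/7250.36) = -0.2172…

-0.22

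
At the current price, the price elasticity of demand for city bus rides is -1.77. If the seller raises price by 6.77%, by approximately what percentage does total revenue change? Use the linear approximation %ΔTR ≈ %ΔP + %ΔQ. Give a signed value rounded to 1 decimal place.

%ΔQ ≈ Ed × %ΔP = (-1.77) × (+6.77%) = -11.9829%
%ΔTR ≈ %ΔP + %ΔQ = (+6.77%) + (-11.9829%) = -5.2129%

-5.2%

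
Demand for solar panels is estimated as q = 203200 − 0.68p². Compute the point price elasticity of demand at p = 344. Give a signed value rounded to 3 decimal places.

dq/dp = −2·0.68·p = -467.84. At p = 344, q = 122731.52.
Ed = (dq/dp)·(p/q) = (-467.84) × (344/122731.52) = -1.31129…

-1.311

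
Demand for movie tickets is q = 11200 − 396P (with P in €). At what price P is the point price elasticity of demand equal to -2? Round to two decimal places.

Ed = −396P/(11200 − 396P). Set this equal to -2:
396P = 2·(11200 − 396P) ⇒ 396P(1 + 2) = 2·11200
P = 2·11200 / (396·3) = 18.8552…

18.86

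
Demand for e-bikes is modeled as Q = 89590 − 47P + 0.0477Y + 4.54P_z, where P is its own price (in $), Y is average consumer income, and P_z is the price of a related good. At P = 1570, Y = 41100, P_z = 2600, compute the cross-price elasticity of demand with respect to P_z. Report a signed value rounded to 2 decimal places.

At the given values, Q = 89590 − 47(1570) + 0.0477(41100) + 4.54(2600) = 29564.47.
∂Q/∂P_z = 4.54.
E = (4.54) × (2600/29564.47) = 0.3992…

0.40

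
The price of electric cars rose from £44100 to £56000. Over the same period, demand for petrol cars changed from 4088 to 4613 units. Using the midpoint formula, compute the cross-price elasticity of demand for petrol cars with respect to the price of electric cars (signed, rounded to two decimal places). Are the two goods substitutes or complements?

%ΔQ_{petrol cars} = (4613 − 4088)/avg = 525/4350.5 = 0.120675…
%ΔP_{electric cars} = (56000 − 44100)/avg = 11900/50050 = 0.237762…
E_cross = (525/4350.5) / (11900/50050) = 0.5075…
E_cross > 0 ⇒ the goods are substitutes.

0.51; substitutes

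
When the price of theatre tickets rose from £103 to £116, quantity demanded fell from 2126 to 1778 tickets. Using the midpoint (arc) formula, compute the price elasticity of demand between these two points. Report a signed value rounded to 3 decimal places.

-1.502

%ΔQ = (1778 − 2126) / [(2126 + 1778)/2] = -348/1952 = -0.178278…
%ΔP = (116 − 103) / [(103 + 116)/2] = 13/109.5 = 0.118721…
Arc Ed = %ΔQ / %ΔP = (-348/1952) / (13/109.5) = -1.50165…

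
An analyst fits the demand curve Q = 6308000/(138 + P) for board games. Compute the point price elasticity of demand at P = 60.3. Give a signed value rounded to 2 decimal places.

dQ/dP = −6308000/(138 + P)² = -160.415. At P = 60.3, Q = 31810.4.
Ed = (dQ/dP)·(P/Q) = (-160.415) × (60.3/31810.4) = -0.3040…

-0.30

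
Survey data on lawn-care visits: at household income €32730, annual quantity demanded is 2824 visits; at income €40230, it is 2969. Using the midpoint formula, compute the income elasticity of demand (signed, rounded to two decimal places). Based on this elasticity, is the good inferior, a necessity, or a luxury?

%ΔQ = (2969 − 2824)/[( 2824 + 2969)/2] = 145/2896.5 = 0.050060…
%ΔIncome = (40230 − 32730)/[( 32730 + 40230)/2] = 7500/36480 = 0.205592…
E_income = (145/2896.5) / (7500/36480) = 0.2434…
0 < E_income < 1 ⇒ normal good, necessity.

0.24; necessity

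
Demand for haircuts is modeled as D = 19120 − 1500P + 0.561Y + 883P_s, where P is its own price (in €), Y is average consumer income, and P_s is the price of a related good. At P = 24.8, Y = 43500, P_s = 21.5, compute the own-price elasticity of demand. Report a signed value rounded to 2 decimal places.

-1.47

At the given values, D = 19120 − 1500(24.8) + 0.561(43500) + 883(21.5) = 25308.
∂D/∂P = −1500.
E = (-1500) × (24.8/25308) = -1.4698…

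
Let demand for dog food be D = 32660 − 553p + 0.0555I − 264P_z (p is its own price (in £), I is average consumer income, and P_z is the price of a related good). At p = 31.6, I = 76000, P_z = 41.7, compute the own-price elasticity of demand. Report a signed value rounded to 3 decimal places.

-2.082

At the given values, D = 32660 − 553(31.6) + 0.0555(76000) − 264(41.7) = 8394.4.
∂D/∂p = −553.
E = (-553) × (31.6/8394.4) = -2.08172…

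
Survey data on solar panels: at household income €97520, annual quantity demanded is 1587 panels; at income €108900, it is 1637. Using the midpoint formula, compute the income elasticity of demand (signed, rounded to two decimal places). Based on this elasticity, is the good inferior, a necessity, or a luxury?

0.28; necessity

%ΔQ = (1637 − 1587)/[( 1587 + 1637)/2] = 50/1612 = 0.031017…
%ΔIncome = (108900 − 97520)/[( 97520 + 108900)/2] = 11380/103210 = 0.110260…
E_income = (50/1612) / (11380/103210) = 0.2813…
0 < E_income < 1 ⇒ normal good, necessity.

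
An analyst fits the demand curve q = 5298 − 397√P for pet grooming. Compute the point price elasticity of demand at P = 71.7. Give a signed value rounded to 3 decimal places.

-0.868

dq/dP = −397/(2√P) = -23.4423. At P = 71.7, q = 1936.37.
Ed = (dq/dP)·(P/q) = (-23.4423) × (71.7/1936.37) = -0.86802…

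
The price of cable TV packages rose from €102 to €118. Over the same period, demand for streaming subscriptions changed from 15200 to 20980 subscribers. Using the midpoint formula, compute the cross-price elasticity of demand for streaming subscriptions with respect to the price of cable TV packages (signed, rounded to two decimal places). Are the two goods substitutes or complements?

%ΔQ_{streaming subscriptions} = (20980 − 15200)/avg = 5780/18090 = 0.319513…
%ΔP_{cable TV packages} = (118 − 102)/avg = 16/110 = 0.145454…
E_cross = (5780/18090) / (16/110) = 2.1966…
E_cross > 0 ⇒ the goods are substitutes.

2.20; substitutes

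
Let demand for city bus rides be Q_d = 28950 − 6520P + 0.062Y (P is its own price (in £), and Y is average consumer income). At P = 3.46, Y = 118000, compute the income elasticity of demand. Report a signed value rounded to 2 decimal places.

At the given values, Q_d = 28950 − 6520(3.46) + 0.062(118000) = 13706.8.
∂Q_d/∂Y = 0.062.
E = (0.062) × (118000/13706.8) = 0.5337…

0.53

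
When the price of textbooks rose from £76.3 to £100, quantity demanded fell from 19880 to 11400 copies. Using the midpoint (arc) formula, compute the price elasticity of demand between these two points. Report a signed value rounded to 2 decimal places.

-2.02

%ΔQ = (11400 − 19880) / [(19880 + 11400)/2] = -8480/15640 = -0.542199…
%ΔP = (100 − 76.3) / [(76.3 + 100)/2] = 23.7/88.15 = 0.268859…
Arc Ed = %ΔQ / %ΔP = (-8480/15640) / (23.7/88.15) = -2.0166…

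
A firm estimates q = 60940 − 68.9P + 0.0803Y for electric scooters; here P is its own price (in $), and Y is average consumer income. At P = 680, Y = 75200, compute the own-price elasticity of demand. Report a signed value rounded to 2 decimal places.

At the given values, q = 60940 − 68.9(680) + 0.0803(75200) = 20126.56.
∂q/∂P = −68.9.
E = (-68.9) × (680/20126.56) = -2.3278…

-2.33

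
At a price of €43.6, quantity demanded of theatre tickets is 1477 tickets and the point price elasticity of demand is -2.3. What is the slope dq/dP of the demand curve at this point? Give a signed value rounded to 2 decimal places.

Ed = (dq/dP)·(P/q) ⇒ dq/dP = Ed·q/P = (-2.3)·1477/43.6 = -77.9151…

-77.92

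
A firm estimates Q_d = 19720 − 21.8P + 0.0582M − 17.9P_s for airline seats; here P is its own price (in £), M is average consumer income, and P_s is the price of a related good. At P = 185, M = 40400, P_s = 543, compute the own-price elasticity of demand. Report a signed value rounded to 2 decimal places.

At the given values, Q_d = 19720 − 21.8(185) + 0.0582(40400) − 17.9(543) = 8318.58.
∂Q_d/∂P = −21.8.
E = (-21.8) × (185/8318.58) = -0.4848…

-0.48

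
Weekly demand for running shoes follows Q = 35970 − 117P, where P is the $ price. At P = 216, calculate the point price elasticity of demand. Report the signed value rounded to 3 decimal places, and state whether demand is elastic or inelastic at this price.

-2.362; elastic

dQ/dP = −117. At P = 216, Q = 35970 − 117(216) = 10698.
Ed = (dQ/dP)·(P/Q) = −117 × (216/10698) = -2.36231…
|Ed| = 2.362 > 1, so demand is elastic.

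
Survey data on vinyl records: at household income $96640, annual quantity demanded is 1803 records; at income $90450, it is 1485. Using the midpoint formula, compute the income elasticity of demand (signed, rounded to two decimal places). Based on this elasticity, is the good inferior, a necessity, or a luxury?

%ΔQ = (1485 − 1803)/[( 1803 + 1485)/2] = -318/1644 = -0.193430…
%ΔIncome = (90450 − 96640)/[( 96640 + 90450)/2] = -6190/93545 = -0.066171…
E_income = (-318/1644) / (-6190/93545) = 2.9231…
E_income > 1 ⇒ normal good, luxury.

2.92; luxury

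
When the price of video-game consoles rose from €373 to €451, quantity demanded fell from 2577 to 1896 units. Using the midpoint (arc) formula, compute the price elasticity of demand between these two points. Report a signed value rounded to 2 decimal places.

-1.61

%ΔQ = (1896 − 2577) / [(2577 + 1896)/2] = -681/2236.5 = -0.304493…
%ΔP = (451 − 373) / [(373 + 451)/2] = 78/412 = 0.189320…
Arc Ed = %ΔQ / %ΔP = (-681/2236.5) / (78/412) = -1.6083…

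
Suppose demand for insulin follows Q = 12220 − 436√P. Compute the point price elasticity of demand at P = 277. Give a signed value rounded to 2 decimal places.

-0.73

dQ/dP = −436/(2√P) = -13.0984. At P = 277, Q = 4963.51.
Ed = (dQ/dP)·(P/Q) = (-13.0984) × (277/4963.51) = -0.7309…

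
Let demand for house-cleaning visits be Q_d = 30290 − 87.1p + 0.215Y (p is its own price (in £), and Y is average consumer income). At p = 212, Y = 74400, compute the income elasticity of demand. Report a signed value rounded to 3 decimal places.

At the given values, Q_d = 30290 − 87.1(212) + 0.215(74400) = 27820.8.
∂Q_d/∂Y = 0.215.
E = (0.215) × (74400/27820.8) = 0.57496…

0.575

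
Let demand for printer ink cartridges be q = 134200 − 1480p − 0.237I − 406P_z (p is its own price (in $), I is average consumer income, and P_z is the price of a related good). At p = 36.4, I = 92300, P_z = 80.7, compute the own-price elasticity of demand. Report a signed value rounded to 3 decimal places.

-2.097

At the given values, q = 134200 − 1480(36.4) − 0.237(92300) − 406(80.7) = 25688.7.
∂q/∂p = −1480.
E = (-1480) × (36.4/25688.7) = -2.09710…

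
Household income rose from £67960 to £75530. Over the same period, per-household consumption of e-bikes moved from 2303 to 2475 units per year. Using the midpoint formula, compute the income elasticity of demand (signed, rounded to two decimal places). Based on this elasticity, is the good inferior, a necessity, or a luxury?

0.68; necessity

%ΔQ = (2475 − 2303)/[( 2303 + 2475)/2] = 172/2389 = 0.071996…
%ΔIncome = (75530 − 67960)/[( 67960 + 75530)/2] = 7570/71745 = 0.105512…
E_income = (172/2389) / (7570/71745) = 0.6823…
0 < E_income < 1 ⇒ normal good, necessity.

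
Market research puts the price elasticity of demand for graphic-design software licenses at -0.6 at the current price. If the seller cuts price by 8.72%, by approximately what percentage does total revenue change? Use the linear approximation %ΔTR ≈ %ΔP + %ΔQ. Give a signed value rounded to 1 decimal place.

%ΔQ ≈ Ed × %ΔP = (-0.6) × (-8.72%) = +5.2320%
%ΔTR ≈ %ΔP + %ΔQ = (-8.72%) + (+5.2320%) = -3.4880%

-3.5%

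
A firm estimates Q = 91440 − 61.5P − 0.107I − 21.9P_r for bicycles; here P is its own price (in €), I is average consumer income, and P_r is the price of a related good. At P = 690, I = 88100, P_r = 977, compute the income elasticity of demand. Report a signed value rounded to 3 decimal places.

At the given values, Q = 91440 − 61.5(690) − 0.107(88100) − 21.9(977) = 18182.
∂Q/∂I = -0.107.
E = (-0.107) × (88100/18182) = -0.51846…

-0.518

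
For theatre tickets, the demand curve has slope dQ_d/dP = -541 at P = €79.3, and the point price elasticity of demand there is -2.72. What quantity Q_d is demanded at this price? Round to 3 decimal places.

15772.537

Ed = (dQ_d/dP)·(P/Q_d) ⇒ Q_d = (dQ_d/dP)·P/Ed = (-541)·79.3/(-2.72) = 15772.53676…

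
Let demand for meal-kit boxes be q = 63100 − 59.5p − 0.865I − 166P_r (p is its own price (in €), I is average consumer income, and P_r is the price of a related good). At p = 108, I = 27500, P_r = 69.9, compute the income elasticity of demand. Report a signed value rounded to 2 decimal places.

At the given values, q = 63100 − 59.5(108) − 0.865(27500) − 166(69.9) = 21283.1.
∂q/∂I = -0.865.
E = (-0.865) × (27500/21283.1) = -1.1176…

-1.12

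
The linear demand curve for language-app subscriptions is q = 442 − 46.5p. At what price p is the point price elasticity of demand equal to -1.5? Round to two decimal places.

Ed = −46.5p/(442 − 46.5p). Set this equal to -1.5:
46.5p = 1.5·(442 − 46.5p) ⇒ 46.5p(1 + 1.5) = 1.5·442
p = 1.5·442 / (46.5·2.5) = 5.7032…

5.70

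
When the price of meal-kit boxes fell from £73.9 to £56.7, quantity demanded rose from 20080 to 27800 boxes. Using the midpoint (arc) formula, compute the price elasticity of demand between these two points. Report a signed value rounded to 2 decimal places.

-1.22

%ΔQ = (27800 − 20080) / [(20080 + 27800)/2] = 7720/23940 = 0.322472…
%ΔP = (56.7 − 73.9) / [(73.9 + 56.7)/2] = -17.2/65.3 = -0.263399…
Arc Ed = %ΔQ / %ΔP = (7720/23940) / (-17.2/65.3) = -1.2242…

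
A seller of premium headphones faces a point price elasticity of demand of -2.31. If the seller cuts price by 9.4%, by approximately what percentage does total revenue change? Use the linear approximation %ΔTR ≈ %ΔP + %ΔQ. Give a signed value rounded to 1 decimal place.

%ΔQ ≈ Ed × %ΔP = (-2.31) × (-9.4%) = +21.7140%
%ΔTR ≈ %ΔP + %ΔQ = (-9.4%) + (+21.7140%) = +12.3140%

+12.3%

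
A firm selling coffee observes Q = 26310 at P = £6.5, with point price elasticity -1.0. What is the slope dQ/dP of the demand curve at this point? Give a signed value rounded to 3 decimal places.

Ed = (dQ/dP)·(P/Q) ⇒ dQ/dP = Ed·Q/P = (-1.0)·26310/6.5 = -4047.69230…

-4047.692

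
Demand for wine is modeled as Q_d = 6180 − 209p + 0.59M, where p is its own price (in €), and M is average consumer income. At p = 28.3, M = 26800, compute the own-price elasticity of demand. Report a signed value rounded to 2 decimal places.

-0.37

At the given values, Q_d = 6180 − 209(28.3) + 0.59(26800) = 16077.3.
∂Q_d/∂p = −209.
E = (-209) × (28.3/16077.3) = -0.3678…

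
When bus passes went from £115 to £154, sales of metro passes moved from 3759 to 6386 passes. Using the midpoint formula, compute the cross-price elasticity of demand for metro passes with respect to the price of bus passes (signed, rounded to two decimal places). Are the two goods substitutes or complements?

%ΔQ_{metro passes} = (6386 − 3759)/avg = 2627/5072.5 = 0.517890…
%ΔP_{bus passes} = (154 − 115)/avg = 39/134.5 = 0.289962…
E_cross = (2627/5072.5) / (39/134.5) = 1.7860…
E_cross > 0 ⇒ the goods are substitutes.

1.79; substitutes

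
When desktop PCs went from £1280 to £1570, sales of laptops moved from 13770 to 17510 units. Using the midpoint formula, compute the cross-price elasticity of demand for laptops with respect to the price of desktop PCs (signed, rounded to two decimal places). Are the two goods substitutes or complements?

1.18; substitutes

%ΔQ_{laptops} = (17510 − 13770)/avg = 3740/15640 = 0.239130…
%ΔP_{desktop PCs} = (1570 − 1280)/avg = 290/1425 = 0.203508…
E_cross = (3740/15640) / (290/1425) = 1.1750…
E_cross > 0 ⇒ the goods are substitutes.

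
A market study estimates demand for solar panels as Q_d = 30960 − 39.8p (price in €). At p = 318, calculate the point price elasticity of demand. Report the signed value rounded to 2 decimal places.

-0.69

dQ_d/dp = −39.8. At p = 318, Q_d = 30960 − 39.8(318) = 18303.6.
Ed = (dQ_d/dp)·(p/Q_d) = −39.8 × (318/18303.6) = -0.6914…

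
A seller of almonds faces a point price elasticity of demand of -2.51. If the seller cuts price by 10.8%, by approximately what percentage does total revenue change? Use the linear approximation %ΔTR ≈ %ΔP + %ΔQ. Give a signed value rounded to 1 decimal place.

+16.3%

%ΔQ ≈ Ed × %ΔP = (-2.51) × (-10.8%) = +27.1080%
%ΔTR ≈ %ΔP + %ΔQ = (-10.8%) + (+27.1080%) = +16.3080%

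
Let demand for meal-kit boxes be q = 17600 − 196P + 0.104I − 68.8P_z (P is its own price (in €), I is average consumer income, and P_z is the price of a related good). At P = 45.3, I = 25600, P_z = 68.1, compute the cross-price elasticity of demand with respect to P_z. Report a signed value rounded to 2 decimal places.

-0.70

At the given values, q = 17600 − 196(45.3) + 0.104(25600) − 68.8(68.1) = 6698.32.
∂q/∂P_z = -68.8.
E = (-68.8) × (68.1/6698.32) = -0.6994…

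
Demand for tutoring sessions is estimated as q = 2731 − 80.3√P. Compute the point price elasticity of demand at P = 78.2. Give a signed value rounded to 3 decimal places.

dq/dP = −80.3/(2√P) = -4.54028. At P = 78.2, q = 2020.9.
Ed = (dq/dP)·(P/q) = (-4.54028) × (78.2/2020.9) = -0.17568…

-0.176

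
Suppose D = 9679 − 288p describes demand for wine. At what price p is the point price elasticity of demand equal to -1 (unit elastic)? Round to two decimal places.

16.80

Ed = −288p/(9679 − 288p). Set this equal to -1:
288p = 1·(9679 − 288p) ⇒ 288p(1 + 1) = 1·9679
p = 1·9679 / (288·2) = 16.8038…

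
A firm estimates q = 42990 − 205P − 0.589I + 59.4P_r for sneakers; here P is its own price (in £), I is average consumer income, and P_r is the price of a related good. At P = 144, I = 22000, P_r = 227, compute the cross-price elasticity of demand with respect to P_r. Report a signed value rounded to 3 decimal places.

At the given values, q = 42990 − 205(144) − 0.589(22000) + 59.4(227) = 13995.8.
∂q/∂P_r = 59.4.
E = (59.4) × (227/13995.8) = 0.96341…

0.963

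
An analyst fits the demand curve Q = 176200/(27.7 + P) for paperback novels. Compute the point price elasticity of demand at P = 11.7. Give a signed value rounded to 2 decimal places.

dQ/dP = −176200/(27.7 + P)² = -113.505. At P = 11.7, Q = 4472.08.
Ed = (dQ/dP)·(P/Q) = (-113.505) × (11.7/4472.08) = -0.2969…

-0.30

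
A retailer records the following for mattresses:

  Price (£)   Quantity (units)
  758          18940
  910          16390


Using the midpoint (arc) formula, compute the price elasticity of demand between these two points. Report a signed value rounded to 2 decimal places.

-0.79

%ΔQ = (16390 − 18940) / [(18940 + 16390)/2] = -2550/17665 = -0.144353…
%ΔP = (910 − 758) / [(758 + 910)/2] = 152/834 = 0.182254…
Arc Ed = %ΔQ / %ΔP = (-2550/17665) / (152/834) = -0.7920…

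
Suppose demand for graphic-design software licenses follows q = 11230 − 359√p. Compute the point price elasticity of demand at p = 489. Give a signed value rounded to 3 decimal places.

-1.206

dq/dp = −359/(2√p) = -8.11727. At p = 489, q = 3291.31.
Ed = (dq/dp)·(p/q) = (-8.11727) × (489/3291.31) = -1.20600…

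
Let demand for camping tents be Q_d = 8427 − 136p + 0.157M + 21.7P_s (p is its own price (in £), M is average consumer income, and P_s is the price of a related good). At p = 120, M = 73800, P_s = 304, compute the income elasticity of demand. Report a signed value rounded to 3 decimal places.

At the given values, Q_d = 8427 − 136(120) + 0.157(73800) + 21.7(304) = 10290.4.
∂Q_d/∂M = 0.157.
E = (0.157) × (73800/10290.4) = 1.12596…

1.126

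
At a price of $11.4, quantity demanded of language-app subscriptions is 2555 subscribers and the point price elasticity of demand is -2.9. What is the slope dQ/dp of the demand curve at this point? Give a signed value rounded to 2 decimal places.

-649.96

Ed = (dQ/dp)·(p/Q) ⇒ dQ/dp = Ed·Q/p = (-2.9)·2555/11.4 = -649.9561…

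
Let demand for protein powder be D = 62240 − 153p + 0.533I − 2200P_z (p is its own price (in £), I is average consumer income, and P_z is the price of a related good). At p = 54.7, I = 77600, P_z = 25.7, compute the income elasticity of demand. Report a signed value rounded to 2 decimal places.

1.07

At the given values, D = 62240 − 153(54.7) + 0.533(77600) − 2200(25.7) = 38691.7.
∂D/∂I = 0.533.
E = (0.533) × (77600/38691.7) = 1.0689…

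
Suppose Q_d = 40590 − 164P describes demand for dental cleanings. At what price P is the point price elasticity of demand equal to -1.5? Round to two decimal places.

148.50

Ed = −164P/(40590 − 164P). Set this equal to -1.5:
164P = 1.5·(40590 − 164P) ⇒ 164P(1 + 1.5) = 1.5·40590
P = 1.5·40590 / (164·2.5) = 148.5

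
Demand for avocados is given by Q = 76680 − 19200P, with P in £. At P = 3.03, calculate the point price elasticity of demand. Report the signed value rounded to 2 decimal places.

dQ/dP = −19200. At P = 3.03, Q = 76680 − 19200(3.03) = 18504.
Ed = (dQ/dP)·(P/Q) = −19200 × (3.03/18504) = -3.1439…

-3.14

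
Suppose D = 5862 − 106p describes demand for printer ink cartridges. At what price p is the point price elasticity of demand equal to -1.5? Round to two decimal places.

Ed = −106p/(5862 − 106p). Set this equal to -1.5:
106p = 1.5·(5862 − 106p) ⇒ 106p(1 + 1.5) = 1.5·5862
p = 1.5·5862 / (106·2.5) = 33.1811…

33.18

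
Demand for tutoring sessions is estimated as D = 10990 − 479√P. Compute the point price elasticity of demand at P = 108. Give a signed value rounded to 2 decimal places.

dD/dP = −479/(2√P) = -23.0459. At P = 108, D = 6012.09.
Ed = (dD/dP)·(P/D) = (-23.0459) × (108/6012.09) = -0.4139…

-0.41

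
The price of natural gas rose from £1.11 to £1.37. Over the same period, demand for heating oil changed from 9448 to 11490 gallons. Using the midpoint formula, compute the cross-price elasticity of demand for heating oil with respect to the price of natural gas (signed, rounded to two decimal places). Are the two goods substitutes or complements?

0.93; substitutes

%ΔQ_{heating oil} = (11490 − 9448)/avg = 2042/10469 = 0.195052…
%ΔP_{natural gas} = (1.37 − 1.11)/avg = 0.26/1.24 = 0.209677…
E_cross = (2042/10469) / (0.26/1.24) = 0.9302…
E_cross > 0 ⇒ the goods are substitutes.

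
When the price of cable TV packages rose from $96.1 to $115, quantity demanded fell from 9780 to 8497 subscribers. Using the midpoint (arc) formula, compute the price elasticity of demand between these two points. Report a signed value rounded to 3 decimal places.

-0.784

%ΔQ = (8497 − 9780) / [(9780 + 8497)/2] = -1283/9138.5 = -0.140395…
%ΔP = (115 − 96.1) / [(96.1 + 115)/2] = 18.9/105.55 = 0.179062…
Arc Ed = %ΔQ / %ΔP = (-1283/9138.5) / (18.9/105.55) = -0.78405…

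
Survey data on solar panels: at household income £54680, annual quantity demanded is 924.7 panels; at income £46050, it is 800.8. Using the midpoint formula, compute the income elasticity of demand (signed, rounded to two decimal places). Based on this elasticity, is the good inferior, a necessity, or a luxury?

%ΔQ = (800.8 − 924.7)/[( 924.7 + 800.8)/2] = -123.9/862.75 = -0.143610…
%ΔIncome = (46050 − 54680)/[( 54680 + 46050)/2] = -8630/50365 = -0.171349…
E_income = (-123.9/862.75) / (-8630/50365) = 0.8381…
0 < E_income < 1 ⇒ normal good, necessity.

0.84; necessity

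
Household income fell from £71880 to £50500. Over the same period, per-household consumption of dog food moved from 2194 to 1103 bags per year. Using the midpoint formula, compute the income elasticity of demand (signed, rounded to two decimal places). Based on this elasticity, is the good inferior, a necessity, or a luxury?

1.89; luxury

%ΔQ = (1103 − 2194)/[( 2194 + 1103)/2] = -1091/1648.5 = -0.661813…
%ΔIncome = (50500 − 71880)/[( 71880 + 50500)/2] = -21380/61190 = -0.349403…
E_income = (-1091/1648.5) / (-21380/61190) = 1.8941…
E_income > 1 ⇒ normal good, luxury.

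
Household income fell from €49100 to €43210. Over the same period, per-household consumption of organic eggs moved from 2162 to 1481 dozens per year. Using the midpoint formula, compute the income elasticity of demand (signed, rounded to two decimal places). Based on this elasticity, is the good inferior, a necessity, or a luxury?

2.93; luxury

%ΔQ = (1481 − 2162)/[( 2162 + 1481)/2] = -681/1821.5 = -0.373867…
%ΔIncome = (43210 − 49100)/[( 49100 + 43210)/2] = -5890/46155 = -0.127613…
E_income = (-681/1821.5) / (-5890/46155) = 2.9296…
E_income > 1 ⇒ normal good, luxury.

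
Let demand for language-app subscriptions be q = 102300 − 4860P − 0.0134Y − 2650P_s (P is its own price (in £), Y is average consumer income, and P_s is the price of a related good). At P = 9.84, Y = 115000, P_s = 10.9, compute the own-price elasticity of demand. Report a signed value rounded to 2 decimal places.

-1.99

At the given values, q = 102300 − 4860(9.84) − 0.0134(115000) − 2650(10.9) = 24051.6.
∂q/∂P = −4860.
E = (-4860) × (9.84/24051.6) = -1.9883…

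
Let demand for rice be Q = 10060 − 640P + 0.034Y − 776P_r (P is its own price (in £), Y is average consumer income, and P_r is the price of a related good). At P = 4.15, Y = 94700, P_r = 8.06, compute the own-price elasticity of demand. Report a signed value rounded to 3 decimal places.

-0.608

At the given values, Q = 10060 − 640(4.15) + 0.034(94700) − 776(8.06) = 4369.24.
∂Q/∂P = −640.
E = (-640) × (4.15/4369.24) = -0.60788…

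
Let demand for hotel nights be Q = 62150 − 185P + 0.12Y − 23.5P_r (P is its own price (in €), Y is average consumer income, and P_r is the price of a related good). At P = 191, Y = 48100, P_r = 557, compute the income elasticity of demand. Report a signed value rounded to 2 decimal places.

At the given values, Q = 62150 − 185(191) + 0.12(48100) − 23.5(557) = 19497.5.
∂Q/∂Y = 0.12.
E = (0.12) × (48100/19497.5) = 0.2960…

0.30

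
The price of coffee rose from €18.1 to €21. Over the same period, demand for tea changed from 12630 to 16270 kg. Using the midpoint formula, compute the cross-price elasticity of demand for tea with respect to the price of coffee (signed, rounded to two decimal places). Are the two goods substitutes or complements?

1.70; substitutes

%ΔQ_{tea} = (16270 − 12630)/avg = 3640/14450 = 0.251903…
%ΔP_{coffee} = (21 − 18.1)/avg = 2.9/19.55 = 0.148337…
E_cross = (3640/14450) / (2.9/19.55) = 1.6981…
E_cross > 0 ⇒ the goods are substitutes.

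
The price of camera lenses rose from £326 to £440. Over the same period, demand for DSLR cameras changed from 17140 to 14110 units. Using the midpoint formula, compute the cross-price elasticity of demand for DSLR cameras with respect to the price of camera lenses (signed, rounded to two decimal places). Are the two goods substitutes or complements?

%ΔQ_{DSLR cameras} = (14110 − 17140)/avg = -3030/15625 = -0.19392
%ΔP_{camera lenses} = (440 − 326)/avg = 114/383 = 0.297650…
E_cross = (-3030/15625) / (114/383) = -0.6515…
E_cross < 0 ⇒ the goods are complements.

-0.65; complements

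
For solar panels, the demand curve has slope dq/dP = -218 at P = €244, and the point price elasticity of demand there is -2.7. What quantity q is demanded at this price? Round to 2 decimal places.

Ed = (dq/dP)·(P/q) ⇒ q = (dq/dP)·P/Ed = (-218)·244/(-2.7) = 19700.7407…

19700.74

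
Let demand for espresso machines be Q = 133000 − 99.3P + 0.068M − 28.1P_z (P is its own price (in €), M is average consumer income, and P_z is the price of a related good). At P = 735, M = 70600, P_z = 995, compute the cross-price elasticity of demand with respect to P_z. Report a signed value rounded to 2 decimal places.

-0.76

At the given values, Q = 133000 − 99.3(735) + 0.068(70600) − 28.1(995) = 36855.8.
∂Q/∂P_z = -28.1.
E = (-28.1) × (995/36855.8) = -0.7586…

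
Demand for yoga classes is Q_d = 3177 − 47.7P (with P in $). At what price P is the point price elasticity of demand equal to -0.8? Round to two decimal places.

29.60

Ed = −47.7P/(3177 − 47.7P). Set this equal to -0.8:
47.7P = 0.8·(3177 − 47.7P) ⇒ 47.7P(1 + 0.8) = 0.8·3177
P = 0.8·3177 / (47.7·1.8) = 29.6016…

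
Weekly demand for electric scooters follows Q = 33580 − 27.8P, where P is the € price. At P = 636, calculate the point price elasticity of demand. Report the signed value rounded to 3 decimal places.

-1.112

dQ/dP = −27.8. At P = 636, Q = 33580 − 27.8(636) = 15899.2.
Ed = (dQ/dP)·(P/Q) = −27.8 × (636/15899.2) = -1.11205…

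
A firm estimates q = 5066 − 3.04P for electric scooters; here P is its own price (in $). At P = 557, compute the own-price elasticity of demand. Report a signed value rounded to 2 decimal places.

At the given values, q = 5066 − 3.04(557) = 3372.72.
∂q/∂P = −3.04.
E = (-3.04) × (557/3372.72) = -0.5020…

-0.50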